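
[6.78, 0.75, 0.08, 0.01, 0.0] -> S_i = 6.78*0.11^i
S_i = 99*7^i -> [99, 693, 4851, 33957, 237699]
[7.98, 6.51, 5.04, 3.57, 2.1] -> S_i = 7.98 + -1.47*i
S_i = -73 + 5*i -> [-73, -68, -63, -58, -53]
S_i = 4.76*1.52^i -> [4.76, 7.24, 11.0, 16.72, 25.41]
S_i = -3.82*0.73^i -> [-3.82, -2.79, -2.04, -1.49, -1.08]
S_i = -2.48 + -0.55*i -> [-2.48, -3.03, -3.58, -4.13, -4.68]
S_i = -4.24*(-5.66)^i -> [-4.24, 24.0, -135.83, 768.8, -4351.43]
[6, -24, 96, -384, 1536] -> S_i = 6*-4^i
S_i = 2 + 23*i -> [2, 25, 48, 71, 94]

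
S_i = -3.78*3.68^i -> [-3.78, -13.91, -51.19, -188.38, -693.24]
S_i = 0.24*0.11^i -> [0.24, 0.03, 0.0, 0.0, 0.0]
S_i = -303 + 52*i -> [-303, -251, -199, -147, -95]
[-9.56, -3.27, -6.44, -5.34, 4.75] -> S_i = Random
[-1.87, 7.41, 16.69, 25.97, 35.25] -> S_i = -1.87 + 9.28*i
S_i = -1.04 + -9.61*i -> [-1.04, -10.65, -20.26, -29.87, -39.48]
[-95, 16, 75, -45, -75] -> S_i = Random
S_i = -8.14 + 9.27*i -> [-8.14, 1.13, 10.4, 19.67, 28.94]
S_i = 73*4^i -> [73, 292, 1168, 4672, 18688]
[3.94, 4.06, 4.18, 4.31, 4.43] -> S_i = 3.94*1.03^i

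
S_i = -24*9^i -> [-24, -216, -1944, -17496, -157464]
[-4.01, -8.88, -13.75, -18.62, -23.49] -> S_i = -4.01 + -4.87*i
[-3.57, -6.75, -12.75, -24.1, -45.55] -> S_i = -3.57*1.89^i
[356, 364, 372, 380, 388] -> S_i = 356 + 8*i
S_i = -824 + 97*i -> [-824, -727, -630, -533, -436]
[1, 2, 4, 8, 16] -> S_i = 1*2^i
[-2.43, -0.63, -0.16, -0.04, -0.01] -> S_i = -2.43*0.26^i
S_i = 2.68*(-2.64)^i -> [2.68, -7.08, 18.68, -49.31, 130.18]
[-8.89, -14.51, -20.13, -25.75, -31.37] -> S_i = -8.89 + -5.62*i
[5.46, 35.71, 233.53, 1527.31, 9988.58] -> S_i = 5.46*6.54^i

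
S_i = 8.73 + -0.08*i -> [8.73, 8.65, 8.57, 8.49, 8.41]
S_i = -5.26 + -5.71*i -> [-5.26, -10.97, -16.68, -22.39, -28.1]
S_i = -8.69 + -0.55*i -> [-8.69, -9.24, -9.79, -10.34, -10.89]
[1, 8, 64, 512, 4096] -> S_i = 1*8^i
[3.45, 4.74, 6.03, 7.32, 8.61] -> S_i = 3.45 + 1.29*i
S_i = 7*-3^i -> [7, -21, 63, -189, 567]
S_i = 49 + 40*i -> [49, 89, 129, 169, 209]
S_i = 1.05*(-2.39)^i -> [1.05, -2.51, 6.0, -14.33, 34.26]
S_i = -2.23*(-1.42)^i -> [-2.23, 3.17, -4.5, 6.39, -9.07]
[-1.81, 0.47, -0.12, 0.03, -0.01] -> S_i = -1.81*(-0.26)^i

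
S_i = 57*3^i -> [57, 171, 513, 1539, 4617]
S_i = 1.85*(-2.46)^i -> [1.85, -4.55, 11.2, -27.54, 67.75]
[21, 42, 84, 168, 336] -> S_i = 21*2^i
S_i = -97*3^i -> [-97, -291, -873, -2619, -7857]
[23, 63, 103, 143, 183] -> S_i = 23 + 40*i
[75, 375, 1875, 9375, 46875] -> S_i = 75*5^i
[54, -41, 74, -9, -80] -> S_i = Random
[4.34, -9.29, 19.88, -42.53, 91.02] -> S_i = 4.34*(-2.14)^i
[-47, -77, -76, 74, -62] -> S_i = Random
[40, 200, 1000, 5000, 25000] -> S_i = 40*5^i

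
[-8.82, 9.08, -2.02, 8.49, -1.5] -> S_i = Random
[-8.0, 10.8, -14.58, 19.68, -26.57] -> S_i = -8.00*(-1.35)^i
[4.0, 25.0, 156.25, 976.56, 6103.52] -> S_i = 4.00*6.25^i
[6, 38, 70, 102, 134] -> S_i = 6 + 32*i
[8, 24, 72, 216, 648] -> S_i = 8*3^i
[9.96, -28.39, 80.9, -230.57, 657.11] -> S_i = 9.96*(-2.85)^i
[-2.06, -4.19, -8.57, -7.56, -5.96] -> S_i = Random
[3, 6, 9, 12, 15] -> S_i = 3 + 3*i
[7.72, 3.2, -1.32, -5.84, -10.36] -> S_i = 7.72 + -4.52*i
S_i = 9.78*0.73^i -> [9.78, 7.14, 5.21, 3.8, 2.78]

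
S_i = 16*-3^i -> [16, -48, 144, -432, 1296]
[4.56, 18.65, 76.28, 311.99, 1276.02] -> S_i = 4.56*4.09^i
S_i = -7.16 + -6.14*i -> [-7.16, -13.3, -19.44, -25.58, -31.72]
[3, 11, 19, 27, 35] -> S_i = 3 + 8*i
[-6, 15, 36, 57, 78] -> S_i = -6 + 21*i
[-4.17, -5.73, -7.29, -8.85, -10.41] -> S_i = -4.17 + -1.56*i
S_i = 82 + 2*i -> [82, 84, 86, 88, 90]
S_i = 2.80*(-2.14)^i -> [2.8, -5.99, 12.82, -27.44, 58.72]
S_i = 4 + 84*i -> [4, 88, 172, 256, 340]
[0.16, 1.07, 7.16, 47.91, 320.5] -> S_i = 0.16*6.69^i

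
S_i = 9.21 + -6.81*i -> [9.21, 2.4, -4.41, -11.22, -18.03]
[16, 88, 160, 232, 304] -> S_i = 16 + 72*i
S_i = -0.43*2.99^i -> [-0.43, -1.29, -3.84, -11.49, -34.37]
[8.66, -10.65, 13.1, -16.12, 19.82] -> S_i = 8.66*(-1.23)^i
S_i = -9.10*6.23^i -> [-9.1, -56.69, -353.2, -2200.42, -13708.61]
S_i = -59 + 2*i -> [-59, -57, -55, -53, -51]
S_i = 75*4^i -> [75, 300, 1200, 4800, 19200]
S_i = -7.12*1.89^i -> [-7.12, -13.46, -25.43, -48.07, -90.85]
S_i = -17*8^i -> [-17, -136, -1088, -8704, -69632]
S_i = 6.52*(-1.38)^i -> [6.52, -9.0, 12.42, -17.14, 23.65]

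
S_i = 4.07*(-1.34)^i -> [4.07, -5.45, 7.31, -9.79, 13.12]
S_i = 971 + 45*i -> [971, 1016, 1061, 1106, 1151]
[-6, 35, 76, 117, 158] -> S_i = -6 + 41*i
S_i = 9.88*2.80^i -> [9.88, 27.66, 77.46, 216.89, 607.28]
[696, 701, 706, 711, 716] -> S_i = 696 + 5*i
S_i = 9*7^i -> [9, 63, 441, 3087, 21609]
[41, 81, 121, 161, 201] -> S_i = 41 + 40*i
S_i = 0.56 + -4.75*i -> [0.56, -4.19, -8.94, -13.69, -18.44]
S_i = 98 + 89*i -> [98, 187, 276, 365, 454]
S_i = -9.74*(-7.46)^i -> [-9.74, 72.66, -542.05, 4043.67, -30165.76]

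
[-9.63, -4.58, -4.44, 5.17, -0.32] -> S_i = Random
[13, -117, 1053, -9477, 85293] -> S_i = 13*-9^i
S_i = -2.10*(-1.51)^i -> [-2.1, 3.17, -4.79, 7.23, -10.92]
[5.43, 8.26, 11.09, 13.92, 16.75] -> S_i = 5.43 + 2.83*i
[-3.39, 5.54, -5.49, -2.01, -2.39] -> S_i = Random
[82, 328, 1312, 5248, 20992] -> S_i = 82*4^i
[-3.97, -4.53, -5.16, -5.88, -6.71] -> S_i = -3.97*1.14^i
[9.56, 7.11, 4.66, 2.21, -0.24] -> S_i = 9.56 + -2.45*i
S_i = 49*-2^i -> [49, -98, 196, -392, 784]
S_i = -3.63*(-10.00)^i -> [-3.63, 36.3, -363.0, 3630.0, -36300.0]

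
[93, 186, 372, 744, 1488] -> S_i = 93*2^i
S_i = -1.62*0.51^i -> [-1.62, -0.83, -0.42, -0.21, -0.11]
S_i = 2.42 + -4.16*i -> [2.42, -1.74, -5.9, -10.06, -14.22]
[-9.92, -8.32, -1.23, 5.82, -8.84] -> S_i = Random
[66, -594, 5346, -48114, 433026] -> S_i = 66*-9^i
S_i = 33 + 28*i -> [33, 61, 89, 117, 145]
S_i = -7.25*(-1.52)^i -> [-7.25, 11.02, -16.75, 25.46, -38.7]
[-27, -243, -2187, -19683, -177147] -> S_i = -27*9^i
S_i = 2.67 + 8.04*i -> [2.67, 10.71, 18.75, 26.79, 34.83]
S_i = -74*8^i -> [-74, -592, -4736, -37888, -303104]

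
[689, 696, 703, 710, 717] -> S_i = 689 + 7*i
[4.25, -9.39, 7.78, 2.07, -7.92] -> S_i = Random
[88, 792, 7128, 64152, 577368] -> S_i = 88*9^i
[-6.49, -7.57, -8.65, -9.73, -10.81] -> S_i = -6.49 + -1.08*i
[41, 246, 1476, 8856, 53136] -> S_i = 41*6^i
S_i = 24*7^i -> [24, 168, 1176, 8232, 57624]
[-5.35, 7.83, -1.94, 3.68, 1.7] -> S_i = Random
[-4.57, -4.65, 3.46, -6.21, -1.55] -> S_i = Random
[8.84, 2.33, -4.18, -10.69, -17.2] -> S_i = 8.84 + -6.51*i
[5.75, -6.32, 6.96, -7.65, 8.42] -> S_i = 5.75*(-1.10)^i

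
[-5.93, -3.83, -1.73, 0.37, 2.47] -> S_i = -5.93 + 2.10*i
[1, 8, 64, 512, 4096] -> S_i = 1*8^i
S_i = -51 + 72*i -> [-51, 21, 93, 165, 237]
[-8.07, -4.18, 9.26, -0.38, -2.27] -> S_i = Random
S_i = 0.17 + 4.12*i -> [0.17, 4.29, 8.41, 12.53, 16.65]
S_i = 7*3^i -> [7, 21, 63, 189, 567]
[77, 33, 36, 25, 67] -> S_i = Random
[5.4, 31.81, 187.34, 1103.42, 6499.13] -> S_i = 5.40*5.89^i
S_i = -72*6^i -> [-72, -432, -2592, -15552, -93312]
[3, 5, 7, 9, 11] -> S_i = 3 + 2*i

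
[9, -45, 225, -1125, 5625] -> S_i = 9*-5^i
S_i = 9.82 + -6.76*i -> [9.82, 3.06, -3.7, -10.46, -17.22]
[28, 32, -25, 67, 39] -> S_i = Random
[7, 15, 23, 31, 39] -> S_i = 7 + 8*i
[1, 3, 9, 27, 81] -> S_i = 1*3^i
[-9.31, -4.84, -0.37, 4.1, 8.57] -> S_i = -9.31 + 4.47*i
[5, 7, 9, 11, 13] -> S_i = 5 + 2*i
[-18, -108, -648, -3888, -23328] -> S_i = -18*6^i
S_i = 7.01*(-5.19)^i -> [7.01, -36.38, 188.82, -979.99, 5086.13]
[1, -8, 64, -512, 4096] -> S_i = 1*-8^i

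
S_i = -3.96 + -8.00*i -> [-3.96, -11.96, -19.96, -27.96, -35.96]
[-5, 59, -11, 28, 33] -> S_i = Random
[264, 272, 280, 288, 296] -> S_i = 264 + 8*i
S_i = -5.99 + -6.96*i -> [-5.99, -12.95, -19.91, -26.87, -33.83]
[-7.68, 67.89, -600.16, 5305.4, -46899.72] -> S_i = -7.68*(-8.84)^i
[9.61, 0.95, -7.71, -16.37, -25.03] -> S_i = 9.61 + -8.66*i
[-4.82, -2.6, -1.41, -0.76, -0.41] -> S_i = -4.82*0.54^i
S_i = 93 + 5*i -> [93, 98, 103, 108, 113]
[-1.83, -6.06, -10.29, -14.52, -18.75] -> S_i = -1.83 + -4.23*i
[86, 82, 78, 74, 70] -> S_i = 86 + -4*i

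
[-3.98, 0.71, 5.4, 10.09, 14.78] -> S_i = -3.98 + 4.69*i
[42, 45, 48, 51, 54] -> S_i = 42 + 3*i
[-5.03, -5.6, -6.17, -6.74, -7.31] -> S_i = -5.03 + -0.57*i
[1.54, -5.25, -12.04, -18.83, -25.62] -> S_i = 1.54 + -6.79*i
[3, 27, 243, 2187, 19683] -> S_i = 3*9^i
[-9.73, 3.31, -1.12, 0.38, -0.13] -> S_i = -9.73*(-0.34)^i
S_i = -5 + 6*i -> [-5, 1, 7, 13, 19]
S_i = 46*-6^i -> [46, -276, 1656, -9936, 59616]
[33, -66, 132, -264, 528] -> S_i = 33*-2^i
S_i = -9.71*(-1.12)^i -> [-9.71, 10.88, -12.18, 13.64, -15.28]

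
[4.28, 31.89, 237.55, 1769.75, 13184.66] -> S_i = 4.28*7.45^i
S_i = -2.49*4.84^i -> [-2.49, -12.05, -58.33, -282.32, -1366.41]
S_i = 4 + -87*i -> [4, -83, -170, -257, -344]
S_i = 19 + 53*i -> [19, 72, 125, 178, 231]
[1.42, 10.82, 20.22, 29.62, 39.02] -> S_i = 1.42 + 9.40*i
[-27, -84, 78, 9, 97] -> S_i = Random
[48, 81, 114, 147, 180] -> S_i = 48 + 33*i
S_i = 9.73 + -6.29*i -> [9.73, 3.44, -2.85, -9.14, -15.43]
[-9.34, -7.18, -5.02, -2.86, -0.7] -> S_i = -9.34 + 2.16*i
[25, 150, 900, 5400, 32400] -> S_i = 25*6^i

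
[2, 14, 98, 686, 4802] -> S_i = 2*7^i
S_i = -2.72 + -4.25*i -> [-2.72, -6.97, -11.22, -15.47, -19.72]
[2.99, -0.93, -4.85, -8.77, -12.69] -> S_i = 2.99 + -3.92*i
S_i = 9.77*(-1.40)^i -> [9.77, -13.68, 19.15, -26.81, 37.53]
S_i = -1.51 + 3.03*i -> [-1.51, 1.52, 4.55, 7.58, 10.61]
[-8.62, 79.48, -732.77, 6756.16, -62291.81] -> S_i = -8.62*(-9.22)^i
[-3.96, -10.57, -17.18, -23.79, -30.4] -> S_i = -3.96 + -6.61*i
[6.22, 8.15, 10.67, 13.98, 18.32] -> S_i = 6.22*1.31^i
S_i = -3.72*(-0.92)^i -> [-3.72, 3.42, -3.15, 2.9, -2.66]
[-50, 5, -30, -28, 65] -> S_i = Random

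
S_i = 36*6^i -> [36, 216, 1296, 7776, 46656]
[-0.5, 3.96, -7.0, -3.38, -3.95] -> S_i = Random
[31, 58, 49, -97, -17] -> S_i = Random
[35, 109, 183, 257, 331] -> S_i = 35 + 74*i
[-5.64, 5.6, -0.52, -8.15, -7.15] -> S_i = Random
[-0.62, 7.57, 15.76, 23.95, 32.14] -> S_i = -0.62 + 8.19*i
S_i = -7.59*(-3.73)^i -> [-7.59, 28.31, -105.6, 393.88, -1469.19]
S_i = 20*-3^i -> [20, -60, 180, -540, 1620]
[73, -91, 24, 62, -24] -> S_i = Random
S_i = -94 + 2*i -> [-94, -92, -90, -88, -86]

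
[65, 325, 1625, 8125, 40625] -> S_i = 65*5^i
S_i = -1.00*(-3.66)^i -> [-1.0, 3.66, -13.4, 49.03, -179.44]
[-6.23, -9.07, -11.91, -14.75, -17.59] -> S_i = -6.23 + -2.84*i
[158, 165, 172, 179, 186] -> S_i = 158 + 7*i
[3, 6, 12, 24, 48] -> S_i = 3*2^i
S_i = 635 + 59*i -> [635, 694, 753, 812, 871]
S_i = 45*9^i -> [45, 405, 3645, 32805, 295245]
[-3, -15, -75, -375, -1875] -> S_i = -3*5^i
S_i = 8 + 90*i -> [8, 98, 188, 278, 368]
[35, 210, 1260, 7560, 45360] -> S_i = 35*6^i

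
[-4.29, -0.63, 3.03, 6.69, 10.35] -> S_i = -4.29 + 3.66*i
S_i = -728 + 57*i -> [-728, -671, -614, -557, -500]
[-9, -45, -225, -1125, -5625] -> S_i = -9*5^i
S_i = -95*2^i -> [-95, -190, -380, -760, -1520]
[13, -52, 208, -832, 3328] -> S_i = 13*-4^i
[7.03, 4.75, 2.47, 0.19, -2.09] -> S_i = 7.03 + -2.28*i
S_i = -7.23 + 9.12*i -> [-7.23, 1.89, 11.01, 20.13, 29.25]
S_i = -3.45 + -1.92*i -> [-3.45, -5.37, -7.29, -9.21, -11.13]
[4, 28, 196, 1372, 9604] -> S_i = 4*7^i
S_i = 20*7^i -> [20, 140, 980, 6860, 48020]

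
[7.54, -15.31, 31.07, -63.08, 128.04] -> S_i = 7.54*(-2.03)^i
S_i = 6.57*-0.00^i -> [6.57, -0.0, 0.0, -0.0, 0.0]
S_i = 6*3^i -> [6, 18, 54, 162, 486]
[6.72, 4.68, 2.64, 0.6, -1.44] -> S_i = 6.72 + -2.04*i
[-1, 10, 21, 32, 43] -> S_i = -1 + 11*i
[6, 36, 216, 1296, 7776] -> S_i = 6*6^i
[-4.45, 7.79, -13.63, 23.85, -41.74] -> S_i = -4.45*(-1.75)^i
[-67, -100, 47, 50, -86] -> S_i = Random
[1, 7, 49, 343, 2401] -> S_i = 1*7^i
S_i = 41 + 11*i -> [41, 52, 63, 74, 85]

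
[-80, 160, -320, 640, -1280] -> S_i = -80*-2^i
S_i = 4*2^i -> [4, 8, 16, 32, 64]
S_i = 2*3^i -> [2, 6, 18, 54, 162]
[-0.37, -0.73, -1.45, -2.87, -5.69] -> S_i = -0.37*1.98^i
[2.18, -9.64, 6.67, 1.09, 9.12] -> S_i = Random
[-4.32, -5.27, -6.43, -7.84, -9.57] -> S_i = -4.32*1.22^i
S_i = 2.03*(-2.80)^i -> [2.03, -5.68, 15.92, -44.56, 124.78]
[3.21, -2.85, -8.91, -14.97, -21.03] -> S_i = 3.21 + -6.06*i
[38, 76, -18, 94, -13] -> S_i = Random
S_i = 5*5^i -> [5, 25, 125, 625, 3125]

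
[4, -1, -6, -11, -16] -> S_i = 4 + -5*i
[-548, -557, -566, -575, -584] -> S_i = -548 + -9*i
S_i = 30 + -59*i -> [30, -29, -88, -147, -206]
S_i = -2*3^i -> [-2, -6, -18, -54, -162]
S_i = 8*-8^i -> [8, -64, 512, -4096, 32768]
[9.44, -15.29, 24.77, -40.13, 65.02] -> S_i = 9.44*(-1.62)^i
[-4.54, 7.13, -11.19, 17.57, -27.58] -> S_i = -4.54*(-1.57)^i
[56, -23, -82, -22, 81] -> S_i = Random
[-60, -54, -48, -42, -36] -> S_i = -60 + 6*i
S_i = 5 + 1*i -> [5, 6, 7, 8, 9]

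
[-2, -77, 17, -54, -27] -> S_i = Random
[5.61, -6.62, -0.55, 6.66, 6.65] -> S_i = Random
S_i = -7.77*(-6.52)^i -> [-7.77, 50.66, -330.31, 2153.59, -14041.43]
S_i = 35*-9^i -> [35, -315, 2835, -25515, 229635]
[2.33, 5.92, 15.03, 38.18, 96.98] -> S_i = 2.33*2.54^i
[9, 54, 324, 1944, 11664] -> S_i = 9*6^i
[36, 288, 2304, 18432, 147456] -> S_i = 36*8^i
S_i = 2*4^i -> [2, 8, 32, 128, 512]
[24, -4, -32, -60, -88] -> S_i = 24 + -28*i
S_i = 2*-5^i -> [2, -10, 50, -250, 1250]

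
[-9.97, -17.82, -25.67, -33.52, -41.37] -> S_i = -9.97 + -7.85*i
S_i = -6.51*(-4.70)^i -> [-6.51, 30.6, -143.81, 675.89, -3176.67]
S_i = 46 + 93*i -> [46, 139, 232, 325, 418]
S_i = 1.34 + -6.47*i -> [1.34, -5.13, -11.6, -18.07, -24.54]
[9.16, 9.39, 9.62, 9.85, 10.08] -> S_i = 9.16 + 0.23*i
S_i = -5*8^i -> [-5, -40, -320, -2560, -20480]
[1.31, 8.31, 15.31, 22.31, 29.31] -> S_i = 1.31 + 7.00*i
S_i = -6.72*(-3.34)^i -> [-6.72, 22.44, -74.97, 250.39, -836.29]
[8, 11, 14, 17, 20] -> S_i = 8 + 3*i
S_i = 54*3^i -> [54, 162, 486, 1458, 4374]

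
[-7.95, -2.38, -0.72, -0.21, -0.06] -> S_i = -7.95*0.30^i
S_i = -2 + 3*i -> [-2, 1, 4, 7, 10]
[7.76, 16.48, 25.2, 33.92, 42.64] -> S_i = 7.76 + 8.72*i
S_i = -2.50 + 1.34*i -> [-2.5, -1.16, 0.18, 1.52, 2.86]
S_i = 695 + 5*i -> [695, 700, 705, 710, 715]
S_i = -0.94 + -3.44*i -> [-0.94, -4.38, -7.82, -11.26, -14.7]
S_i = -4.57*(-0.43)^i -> [-4.57, 1.97, -0.84, 0.36, -0.16]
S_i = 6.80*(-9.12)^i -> [6.8, -62.02, 565.59, -5158.14, 47042.27]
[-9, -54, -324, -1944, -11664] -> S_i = -9*6^i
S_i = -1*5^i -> [-1, -5, -25, -125, -625]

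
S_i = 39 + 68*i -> [39, 107, 175, 243, 311]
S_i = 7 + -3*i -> [7, 4, 1, -2, -5]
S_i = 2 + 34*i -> [2, 36, 70, 104, 138]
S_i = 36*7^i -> [36, 252, 1764, 12348, 86436]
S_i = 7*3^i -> [7, 21, 63, 189, 567]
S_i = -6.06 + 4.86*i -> [-6.06, -1.2, 3.66, 8.52, 13.38]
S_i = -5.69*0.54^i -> [-5.69, -3.07, -1.66, -0.9, -0.48]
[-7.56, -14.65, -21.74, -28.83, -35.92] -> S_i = -7.56 + -7.09*i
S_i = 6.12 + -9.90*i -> [6.12, -3.78, -13.68, -23.58, -33.48]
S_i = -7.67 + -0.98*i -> [-7.67, -8.65, -9.63, -10.61, -11.59]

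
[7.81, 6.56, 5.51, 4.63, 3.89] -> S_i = 7.81*0.84^i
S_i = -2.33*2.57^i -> [-2.33, -5.99, -15.39, -39.55, -101.65]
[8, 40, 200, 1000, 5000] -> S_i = 8*5^i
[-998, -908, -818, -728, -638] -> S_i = -998 + 90*i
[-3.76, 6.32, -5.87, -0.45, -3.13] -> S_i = Random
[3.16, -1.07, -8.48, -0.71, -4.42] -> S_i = Random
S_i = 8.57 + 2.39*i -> [8.57, 10.96, 13.35, 15.74, 18.13]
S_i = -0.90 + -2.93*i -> [-0.9, -3.83, -6.76, -9.69, -12.62]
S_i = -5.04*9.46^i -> [-5.04, -47.68, -451.04, -4266.82, -40364.08]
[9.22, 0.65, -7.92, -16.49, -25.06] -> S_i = 9.22 + -8.57*i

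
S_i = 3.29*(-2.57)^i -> [3.29, -8.46, 21.73, -55.85, 143.53]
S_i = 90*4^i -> [90, 360, 1440, 5760, 23040]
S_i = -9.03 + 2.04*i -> [-9.03, -6.99, -4.95, -2.91, -0.87]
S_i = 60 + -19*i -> [60, 41, 22, 3, -16]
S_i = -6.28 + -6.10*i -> [-6.28, -12.38, -18.48, -24.58, -30.68]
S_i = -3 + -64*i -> [-3, -67, -131, -195, -259]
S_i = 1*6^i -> [1, 6, 36, 216, 1296]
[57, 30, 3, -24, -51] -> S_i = 57 + -27*i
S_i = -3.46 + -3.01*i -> [-3.46, -6.47, -9.48, -12.49, -15.5]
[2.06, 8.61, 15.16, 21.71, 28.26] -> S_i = 2.06 + 6.55*i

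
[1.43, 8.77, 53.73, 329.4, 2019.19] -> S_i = 1.43*6.13^i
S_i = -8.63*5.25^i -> [-8.63, -45.31, -237.86, -1248.79, -6556.14]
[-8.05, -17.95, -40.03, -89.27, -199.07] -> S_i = -8.05*2.23^i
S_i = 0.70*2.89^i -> [0.7, 2.02, 5.85, 16.9, 48.83]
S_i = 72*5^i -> [72, 360, 1800, 9000, 45000]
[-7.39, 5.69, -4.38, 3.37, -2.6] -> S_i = -7.39*(-0.77)^i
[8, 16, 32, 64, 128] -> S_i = 8*2^i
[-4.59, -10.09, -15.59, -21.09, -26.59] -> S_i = -4.59 + -5.50*i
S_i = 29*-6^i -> [29, -174, 1044, -6264, 37584]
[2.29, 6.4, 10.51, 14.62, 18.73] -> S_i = 2.29 + 4.11*i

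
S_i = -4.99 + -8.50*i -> [-4.99, -13.49, -21.99, -30.49, -38.99]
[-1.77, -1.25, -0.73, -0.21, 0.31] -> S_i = -1.77 + 0.52*i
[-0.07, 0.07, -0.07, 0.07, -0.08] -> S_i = -0.07*(-1.02)^i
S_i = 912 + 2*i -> [912, 914, 916, 918, 920]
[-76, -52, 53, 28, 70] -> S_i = Random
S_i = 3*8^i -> [3, 24, 192, 1536, 12288]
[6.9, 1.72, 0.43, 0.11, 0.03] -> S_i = 6.90*0.25^i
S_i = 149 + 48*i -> [149, 197, 245, 293, 341]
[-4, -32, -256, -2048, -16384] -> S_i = -4*8^i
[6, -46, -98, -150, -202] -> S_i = 6 + -52*i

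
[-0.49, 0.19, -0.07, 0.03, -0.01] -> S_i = -0.49*(-0.39)^i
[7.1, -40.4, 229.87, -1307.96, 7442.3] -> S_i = 7.10*(-5.69)^i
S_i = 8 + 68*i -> [8, 76, 144, 212, 280]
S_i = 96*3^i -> [96, 288, 864, 2592, 7776]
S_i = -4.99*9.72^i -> [-4.99, -48.5, -471.45, -4582.47, -44541.58]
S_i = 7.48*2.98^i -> [7.48, 22.29, 66.43, 197.95, 589.88]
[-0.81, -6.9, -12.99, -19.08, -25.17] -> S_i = -0.81 + -6.09*i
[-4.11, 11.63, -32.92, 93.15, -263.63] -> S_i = -4.11*(-2.83)^i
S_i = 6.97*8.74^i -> [6.97, 60.92, 532.42, 4653.36, 40670.41]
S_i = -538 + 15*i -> [-538, -523, -508, -493, -478]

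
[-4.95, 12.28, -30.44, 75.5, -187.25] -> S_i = -4.95*(-2.48)^i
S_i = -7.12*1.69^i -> [-7.12, -12.03, -20.34, -34.37, -58.08]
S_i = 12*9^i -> [12, 108, 972, 8748, 78732]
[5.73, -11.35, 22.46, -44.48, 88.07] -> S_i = 5.73*(-1.98)^i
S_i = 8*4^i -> [8, 32, 128, 512, 2048]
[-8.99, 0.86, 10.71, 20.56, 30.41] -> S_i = -8.99 + 9.85*i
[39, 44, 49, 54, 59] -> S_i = 39 + 5*i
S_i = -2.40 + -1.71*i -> [-2.4, -4.11, -5.82, -7.53, -9.24]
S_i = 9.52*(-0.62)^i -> [9.52, -5.9, 3.66, -2.27, 1.41]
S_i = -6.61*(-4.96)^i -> [-6.61, 32.79, -162.62, 806.58, -4000.63]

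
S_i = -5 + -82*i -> [-5, -87, -169, -251, -333]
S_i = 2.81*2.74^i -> [2.81, 7.7, 21.1, 57.8, 158.38]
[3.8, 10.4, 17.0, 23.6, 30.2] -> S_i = 3.80 + 6.60*i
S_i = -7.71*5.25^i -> [-7.71, -40.48, -212.51, -1115.66, -5857.22]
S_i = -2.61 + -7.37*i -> [-2.61, -9.98, -17.35, -24.72, -32.09]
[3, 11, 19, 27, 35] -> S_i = 3 + 8*i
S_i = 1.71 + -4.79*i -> [1.71, -3.08, -7.87, -12.66, -17.45]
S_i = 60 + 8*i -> [60, 68, 76, 84, 92]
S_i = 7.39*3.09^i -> [7.39, 22.84, 70.56, 218.03, 673.72]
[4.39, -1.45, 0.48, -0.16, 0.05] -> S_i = 4.39*(-0.33)^i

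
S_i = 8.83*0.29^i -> [8.83, 2.56, 0.74, 0.22, 0.06]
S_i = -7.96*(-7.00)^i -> [-7.96, 55.72, -390.04, 2730.28, -19111.96]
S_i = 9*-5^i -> [9, -45, 225, -1125, 5625]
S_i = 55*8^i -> [55, 440, 3520, 28160, 225280]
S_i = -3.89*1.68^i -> [-3.89, -6.54, -10.98, -18.44, -30.99]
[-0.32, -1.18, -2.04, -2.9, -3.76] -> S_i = -0.32 + -0.86*i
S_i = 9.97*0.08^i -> [9.97, 0.8, 0.06, 0.01, 0.0]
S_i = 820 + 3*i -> [820, 823, 826, 829, 832]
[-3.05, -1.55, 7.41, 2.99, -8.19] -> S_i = Random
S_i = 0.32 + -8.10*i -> [0.32, -7.78, -15.88, -23.98, -32.08]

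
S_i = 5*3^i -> [5, 15, 45, 135, 405]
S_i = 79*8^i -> [79, 632, 5056, 40448, 323584]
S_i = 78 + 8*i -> [78, 86, 94, 102, 110]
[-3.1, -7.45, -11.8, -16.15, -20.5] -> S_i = -3.10 + -4.35*i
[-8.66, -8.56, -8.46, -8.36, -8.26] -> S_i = -8.66 + 0.10*i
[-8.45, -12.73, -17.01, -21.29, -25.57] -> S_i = -8.45 + -4.28*i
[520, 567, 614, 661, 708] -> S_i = 520 + 47*i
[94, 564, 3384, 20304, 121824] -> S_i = 94*6^i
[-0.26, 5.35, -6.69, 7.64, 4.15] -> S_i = Random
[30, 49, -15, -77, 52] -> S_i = Random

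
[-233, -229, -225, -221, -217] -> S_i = -233 + 4*i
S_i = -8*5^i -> [-8, -40, -200, -1000, -5000]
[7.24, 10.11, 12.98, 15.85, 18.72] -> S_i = 7.24 + 2.87*i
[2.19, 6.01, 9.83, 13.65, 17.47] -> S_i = 2.19 + 3.82*i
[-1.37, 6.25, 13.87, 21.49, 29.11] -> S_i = -1.37 + 7.62*i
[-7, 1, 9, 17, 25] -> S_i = -7 + 8*i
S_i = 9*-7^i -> [9, -63, 441, -3087, 21609]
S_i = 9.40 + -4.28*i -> [9.4, 5.12, 0.84, -3.44, -7.72]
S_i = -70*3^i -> [-70, -210, -630, -1890, -5670]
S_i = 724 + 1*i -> [724, 725, 726, 727, 728]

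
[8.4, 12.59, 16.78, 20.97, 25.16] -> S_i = 8.40 + 4.19*i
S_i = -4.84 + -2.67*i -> [-4.84, -7.51, -10.18, -12.85, -15.52]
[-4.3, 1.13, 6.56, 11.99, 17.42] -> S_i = -4.30 + 5.43*i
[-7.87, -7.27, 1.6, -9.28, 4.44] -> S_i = Random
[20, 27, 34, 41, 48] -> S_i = 20 + 7*i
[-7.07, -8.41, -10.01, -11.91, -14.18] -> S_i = -7.07*1.19^i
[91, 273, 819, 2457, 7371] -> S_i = 91*3^i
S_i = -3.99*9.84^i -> [-3.99, -39.26, -386.33, -3801.53, -37407.04]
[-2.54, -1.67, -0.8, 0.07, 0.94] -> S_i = -2.54 + 0.87*i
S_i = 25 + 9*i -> [25, 34, 43, 52, 61]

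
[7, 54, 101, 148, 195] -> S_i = 7 + 47*i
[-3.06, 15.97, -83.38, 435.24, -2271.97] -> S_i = -3.06*(-5.22)^i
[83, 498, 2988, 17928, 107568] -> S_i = 83*6^i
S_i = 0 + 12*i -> [0, 12, 24, 36, 48]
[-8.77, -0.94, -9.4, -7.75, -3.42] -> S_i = Random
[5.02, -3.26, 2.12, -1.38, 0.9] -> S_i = 5.02*(-0.65)^i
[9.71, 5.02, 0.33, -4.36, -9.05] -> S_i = 9.71 + -4.69*i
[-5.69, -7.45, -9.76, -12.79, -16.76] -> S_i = -5.69*1.31^i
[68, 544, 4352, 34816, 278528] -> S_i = 68*8^i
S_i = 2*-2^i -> [2, -4, 8, -16, 32]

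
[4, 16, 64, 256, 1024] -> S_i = 4*4^i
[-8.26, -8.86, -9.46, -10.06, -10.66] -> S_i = -8.26 + -0.60*i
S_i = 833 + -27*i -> [833, 806, 779, 752, 725]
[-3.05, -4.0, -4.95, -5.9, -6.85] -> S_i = -3.05 + -0.95*i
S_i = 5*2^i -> [5, 10, 20, 40, 80]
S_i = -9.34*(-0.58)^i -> [-9.34, 5.42, -3.14, 1.82, -1.06]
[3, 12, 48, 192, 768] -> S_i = 3*4^i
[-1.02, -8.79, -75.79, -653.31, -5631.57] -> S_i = -1.02*8.62^i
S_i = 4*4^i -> [4, 16, 64, 256, 1024]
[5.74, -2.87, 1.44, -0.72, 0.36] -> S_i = 5.74*(-0.50)^i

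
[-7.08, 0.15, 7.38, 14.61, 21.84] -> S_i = -7.08 + 7.23*i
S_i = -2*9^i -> [-2, -18, -162, -1458, -13122]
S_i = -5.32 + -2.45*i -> [-5.32, -7.77, -10.22, -12.67, -15.12]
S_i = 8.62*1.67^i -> [8.62, 14.4, 24.04, 40.15, 67.05]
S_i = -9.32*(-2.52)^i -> [-9.32, 23.49, -59.19, 149.15, -375.85]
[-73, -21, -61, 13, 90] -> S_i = Random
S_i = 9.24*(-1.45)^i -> [9.24, -13.4, 19.43, -28.17, 40.85]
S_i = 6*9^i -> [6, 54, 486, 4374, 39366]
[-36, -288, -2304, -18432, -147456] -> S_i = -36*8^i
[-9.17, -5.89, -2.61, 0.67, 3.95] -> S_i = -9.17 + 3.28*i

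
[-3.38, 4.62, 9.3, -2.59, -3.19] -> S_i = Random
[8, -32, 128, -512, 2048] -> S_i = 8*-4^i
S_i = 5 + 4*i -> [5, 9, 13, 17, 21]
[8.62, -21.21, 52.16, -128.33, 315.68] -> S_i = 8.62*(-2.46)^i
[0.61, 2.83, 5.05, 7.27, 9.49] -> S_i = 0.61 + 2.22*i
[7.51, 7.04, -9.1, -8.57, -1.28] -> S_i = Random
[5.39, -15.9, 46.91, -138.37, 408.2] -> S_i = 5.39*(-2.95)^i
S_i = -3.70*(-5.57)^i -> [-3.7, 20.61, -114.79, 639.39, -3561.41]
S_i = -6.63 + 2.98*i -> [-6.63, -3.65, -0.67, 2.31, 5.29]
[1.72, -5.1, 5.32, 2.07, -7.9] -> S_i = Random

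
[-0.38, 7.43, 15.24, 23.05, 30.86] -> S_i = -0.38 + 7.81*i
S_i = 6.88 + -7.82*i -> [6.88, -0.94, -8.76, -16.58, -24.4]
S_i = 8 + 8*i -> [8, 16, 24, 32, 40]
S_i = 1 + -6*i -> [1, -5, -11, -17, -23]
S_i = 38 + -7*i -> [38, 31, 24, 17, 10]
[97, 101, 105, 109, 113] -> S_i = 97 + 4*i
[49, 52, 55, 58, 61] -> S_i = 49 + 3*i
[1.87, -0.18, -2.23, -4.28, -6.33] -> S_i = 1.87 + -2.05*i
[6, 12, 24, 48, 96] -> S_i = 6*2^i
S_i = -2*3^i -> [-2, -6, -18, -54, -162]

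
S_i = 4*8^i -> [4, 32, 256, 2048, 16384]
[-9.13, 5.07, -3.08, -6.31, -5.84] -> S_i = Random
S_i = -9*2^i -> [-9, -18, -36, -72, -144]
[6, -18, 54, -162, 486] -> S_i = 6*-3^i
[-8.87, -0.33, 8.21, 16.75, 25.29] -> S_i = -8.87 + 8.54*i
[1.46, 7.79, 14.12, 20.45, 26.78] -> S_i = 1.46 + 6.33*i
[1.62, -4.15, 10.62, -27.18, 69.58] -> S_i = 1.62*(-2.56)^i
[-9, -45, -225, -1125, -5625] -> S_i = -9*5^i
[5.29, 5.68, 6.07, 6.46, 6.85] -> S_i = 5.29 + 0.39*i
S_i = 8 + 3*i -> [8, 11, 14, 17, 20]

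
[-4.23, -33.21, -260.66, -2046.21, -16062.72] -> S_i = -4.23*7.85^i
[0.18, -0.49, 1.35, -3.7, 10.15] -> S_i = 0.18*(-2.74)^i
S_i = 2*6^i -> [2, 12, 72, 432, 2592]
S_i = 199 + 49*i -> [199, 248, 297, 346, 395]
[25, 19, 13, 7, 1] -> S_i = 25 + -6*i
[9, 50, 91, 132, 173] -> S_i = 9 + 41*i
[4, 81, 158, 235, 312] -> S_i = 4 + 77*i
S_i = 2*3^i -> [2, 6, 18, 54, 162]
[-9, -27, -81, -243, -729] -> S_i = -9*3^i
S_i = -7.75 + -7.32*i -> [-7.75, -15.07, -22.39, -29.71, -37.03]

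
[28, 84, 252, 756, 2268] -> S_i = 28*3^i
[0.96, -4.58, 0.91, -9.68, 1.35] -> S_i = Random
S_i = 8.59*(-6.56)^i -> [8.59, -56.35, 369.66, -2424.96, 15907.74]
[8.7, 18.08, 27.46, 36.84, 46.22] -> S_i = 8.70 + 9.38*i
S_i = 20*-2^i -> [20, -40, 80, -160, 320]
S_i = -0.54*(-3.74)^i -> [-0.54, 2.02, -7.55, 28.25, -105.65]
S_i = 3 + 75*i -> [3, 78, 153, 228, 303]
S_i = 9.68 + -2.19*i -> [9.68, 7.49, 5.3, 3.11, 0.92]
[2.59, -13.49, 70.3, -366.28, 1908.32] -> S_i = 2.59*(-5.21)^i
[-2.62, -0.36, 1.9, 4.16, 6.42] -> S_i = -2.62 + 2.26*i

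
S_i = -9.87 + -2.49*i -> [-9.87, -12.36, -14.85, -17.34, -19.83]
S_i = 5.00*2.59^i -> [5.0, 12.95, 33.54, 86.87, 224.99]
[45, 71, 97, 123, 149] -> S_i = 45 + 26*i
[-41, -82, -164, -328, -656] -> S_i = -41*2^i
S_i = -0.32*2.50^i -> [-0.32, -0.8, -2.0, -5.0, -12.5]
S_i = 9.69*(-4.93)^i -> [9.69, -47.77, 235.51, -1161.09, 5724.16]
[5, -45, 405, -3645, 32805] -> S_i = 5*-9^i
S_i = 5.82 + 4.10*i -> [5.82, 9.92, 14.02, 18.12, 22.22]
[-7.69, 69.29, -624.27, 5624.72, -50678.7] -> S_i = -7.69*(-9.01)^i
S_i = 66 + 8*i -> [66, 74, 82, 90, 98]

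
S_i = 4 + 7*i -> [4, 11, 18, 25, 32]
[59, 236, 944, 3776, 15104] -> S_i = 59*4^i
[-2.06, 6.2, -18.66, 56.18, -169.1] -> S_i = -2.06*(-3.01)^i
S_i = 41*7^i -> [41, 287, 2009, 14063, 98441]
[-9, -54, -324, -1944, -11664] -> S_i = -9*6^i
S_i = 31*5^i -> [31, 155, 775, 3875, 19375]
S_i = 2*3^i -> [2, 6, 18, 54, 162]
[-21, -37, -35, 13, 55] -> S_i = Random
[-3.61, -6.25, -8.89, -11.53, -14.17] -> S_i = -3.61 + -2.64*i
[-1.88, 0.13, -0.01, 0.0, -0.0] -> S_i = -1.88*(-0.07)^i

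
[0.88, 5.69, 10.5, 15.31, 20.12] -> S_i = 0.88 + 4.81*i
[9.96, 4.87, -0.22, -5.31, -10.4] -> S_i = 9.96 + -5.09*i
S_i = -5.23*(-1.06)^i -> [-5.23, 5.54, -5.88, 6.23, -6.6]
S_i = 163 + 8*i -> [163, 171, 179, 187, 195]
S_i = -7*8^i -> [-7, -56, -448, -3584, -28672]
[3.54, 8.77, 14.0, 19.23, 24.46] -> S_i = 3.54 + 5.23*i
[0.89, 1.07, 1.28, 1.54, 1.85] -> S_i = 0.89*1.20^i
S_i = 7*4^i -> [7, 28, 112, 448, 1792]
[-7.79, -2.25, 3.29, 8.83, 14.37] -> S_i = -7.79 + 5.54*i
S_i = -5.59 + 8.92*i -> [-5.59, 3.33, 12.25, 21.17, 30.09]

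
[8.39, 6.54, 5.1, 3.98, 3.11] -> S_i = 8.39*0.78^i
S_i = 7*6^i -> [7, 42, 252, 1512, 9072]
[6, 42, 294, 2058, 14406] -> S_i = 6*7^i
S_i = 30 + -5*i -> [30, 25, 20, 15, 10]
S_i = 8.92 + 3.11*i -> [8.92, 12.03, 15.14, 18.25, 21.36]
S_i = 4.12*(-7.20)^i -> [4.12, -29.66, 213.58, -1537.78, 11072.03]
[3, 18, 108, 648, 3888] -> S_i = 3*6^i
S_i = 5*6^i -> [5, 30, 180, 1080, 6480]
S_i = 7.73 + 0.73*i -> [7.73, 8.46, 9.19, 9.92, 10.65]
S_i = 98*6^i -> [98, 588, 3528, 21168, 127008]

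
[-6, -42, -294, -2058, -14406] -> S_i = -6*7^i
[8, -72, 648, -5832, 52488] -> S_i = 8*-9^i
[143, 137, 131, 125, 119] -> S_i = 143 + -6*i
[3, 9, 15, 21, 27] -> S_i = 3 + 6*i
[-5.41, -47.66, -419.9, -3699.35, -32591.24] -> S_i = -5.41*8.81^i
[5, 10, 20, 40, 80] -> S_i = 5*2^i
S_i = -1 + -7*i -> [-1, -8, -15, -22, -29]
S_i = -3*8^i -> [-3, -24, -192, -1536, -12288]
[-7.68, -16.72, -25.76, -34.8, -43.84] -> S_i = -7.68 + -9.04*i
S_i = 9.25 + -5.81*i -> [9.25, 3.44, -2.37, -8.18, -13.99]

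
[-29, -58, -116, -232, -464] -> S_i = -29*2^i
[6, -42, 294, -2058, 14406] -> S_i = 6*-7^i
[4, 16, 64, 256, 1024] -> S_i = 4*4^i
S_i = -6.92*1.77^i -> [-6.92, -12.25, -21.68, -38.37, -67.92]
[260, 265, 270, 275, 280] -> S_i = 260 + 5*i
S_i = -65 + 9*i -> [-65, -56, -47, -38, -29]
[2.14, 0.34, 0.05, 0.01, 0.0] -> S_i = 2.14*0.16^i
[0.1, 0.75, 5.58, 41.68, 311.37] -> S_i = 0.10*7.47^i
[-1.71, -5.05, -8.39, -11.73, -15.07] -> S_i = -1.71 + -3.34*i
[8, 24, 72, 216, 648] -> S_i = 8*3^i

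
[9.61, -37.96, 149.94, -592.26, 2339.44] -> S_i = 9.61*(-3.95)^i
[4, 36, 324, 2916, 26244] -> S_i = 4*9^i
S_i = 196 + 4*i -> [196, 200, 204, 208, 212]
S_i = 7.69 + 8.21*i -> [7.69, 15.9, 24.11, 32.32, 40.53]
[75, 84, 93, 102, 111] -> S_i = 75 + 9*i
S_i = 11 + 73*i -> [11, 84, 157, 230, 303]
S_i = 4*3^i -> [4, 12, 36, 108, 324]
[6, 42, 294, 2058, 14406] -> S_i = 6*7^i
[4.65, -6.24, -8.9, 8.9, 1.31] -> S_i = Random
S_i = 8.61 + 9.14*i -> [8.61, 17.75, 26.89, 36.03, 45.17]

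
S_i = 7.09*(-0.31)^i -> [7.09, -2.2, 0.68, -0.21, 0.07]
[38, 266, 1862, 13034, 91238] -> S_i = 38*7^i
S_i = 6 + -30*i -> [6, -24, -54, -84, -114]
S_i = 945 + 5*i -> [945, 950, 955, 960, 965]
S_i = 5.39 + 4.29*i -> [5.39, 9.68, 13.97, 18.26, 22.55]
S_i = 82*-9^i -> [82, -738, 6642, -59778, 538002]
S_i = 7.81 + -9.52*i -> [7.81, -1.71, -11.23, -20.75, -30.27]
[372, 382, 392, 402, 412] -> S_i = 372 + 10*i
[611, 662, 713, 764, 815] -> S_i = 611 + 51*i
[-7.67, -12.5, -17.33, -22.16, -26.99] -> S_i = -7.67 + -4.83*i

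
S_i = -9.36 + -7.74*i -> [-9.36, -17.1, -24.84, -32.58, -40.32]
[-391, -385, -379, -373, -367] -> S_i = -391 + 6*i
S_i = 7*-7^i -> [7, -49, 343, -2401, 16807]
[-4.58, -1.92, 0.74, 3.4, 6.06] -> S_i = -4.58 + 2.66*i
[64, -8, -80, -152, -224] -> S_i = 64 + -72*i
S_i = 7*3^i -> [7, 21, 63, 189, 567]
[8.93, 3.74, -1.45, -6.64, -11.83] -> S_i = 8.93 + -5.19*i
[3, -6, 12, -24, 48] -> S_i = 3*-2^i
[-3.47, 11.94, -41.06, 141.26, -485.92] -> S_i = -3.47*(-3.44)^i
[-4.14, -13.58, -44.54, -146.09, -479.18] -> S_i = -4.14*3.28^i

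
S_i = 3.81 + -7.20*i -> [3.81, -3.39, -10.59, -17.79, -24.99]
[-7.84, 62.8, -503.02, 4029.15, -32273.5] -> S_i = -7.84*(-8.01)^i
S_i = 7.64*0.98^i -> [7.64, 7.49, 7.34, 7.19, 7.05]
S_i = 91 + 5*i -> [91, 96, 101, 106, 111]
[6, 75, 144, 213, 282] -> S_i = 6 + 69*i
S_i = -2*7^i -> [-2, -14, -98, -686, -4802]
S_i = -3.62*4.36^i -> [-3.62, -15.78, -68.81, -300.03, -1308.14]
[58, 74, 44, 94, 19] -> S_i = Random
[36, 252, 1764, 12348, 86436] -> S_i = 36*7^i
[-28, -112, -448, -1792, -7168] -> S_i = -28*4^i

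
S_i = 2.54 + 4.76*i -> [2.54, 7.3, 12.06, 16.82, 21.58]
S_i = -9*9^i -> [-9, -81, -729, -6561, -59049]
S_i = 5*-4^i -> [5, -20, 80, -320, 1280]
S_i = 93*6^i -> [93, 558, 3348, 20088, 120528]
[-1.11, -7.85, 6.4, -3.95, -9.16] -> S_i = Random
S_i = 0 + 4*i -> [0, 4, 8, 12, 16]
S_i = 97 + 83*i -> [97, 180, 263, 346, 429]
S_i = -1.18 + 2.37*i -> [-1.18, 1.19, 3.56, 5.93, 8.3]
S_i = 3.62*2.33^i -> [3.62, 8.43, 19.65, 45.79, 106.69]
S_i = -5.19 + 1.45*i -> [-5.19, -3.74, -2.29, -0.84, 0.61]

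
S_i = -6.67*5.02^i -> [-6.67, -33.48, -168.09, -843.8, -4235.85]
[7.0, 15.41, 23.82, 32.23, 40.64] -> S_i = 7.00 + 8.41*i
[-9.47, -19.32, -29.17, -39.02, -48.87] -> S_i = -9.47 + -9.85*i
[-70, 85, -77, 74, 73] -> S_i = Random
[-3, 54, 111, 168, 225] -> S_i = -3 + 57*i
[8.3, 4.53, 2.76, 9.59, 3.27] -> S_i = Random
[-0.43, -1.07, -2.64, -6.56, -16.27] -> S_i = -0.43*2.48^i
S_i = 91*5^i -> [91, 455, 2275, 11375, 56875]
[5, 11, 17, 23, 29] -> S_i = 5 + 6*i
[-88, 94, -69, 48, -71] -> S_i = Random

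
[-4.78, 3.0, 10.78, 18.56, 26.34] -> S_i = -4.78 + 7.78*i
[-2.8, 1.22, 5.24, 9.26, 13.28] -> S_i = -2.80 + 4.02*i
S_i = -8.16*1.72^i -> [-8.16, -14.04, -24.14, -41.52, -71.42]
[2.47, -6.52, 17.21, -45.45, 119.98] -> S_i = 2.47*(-2.64)^i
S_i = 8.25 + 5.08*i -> [8.25, 13.33, 18.41, 23.49, 28.57]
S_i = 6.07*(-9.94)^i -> [6.07, -60.34, 599.74, -5961.39, 59256.26]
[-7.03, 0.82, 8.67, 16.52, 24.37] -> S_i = -7.03 + 7.85*i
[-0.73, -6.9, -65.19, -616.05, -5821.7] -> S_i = -0.73*9.45^i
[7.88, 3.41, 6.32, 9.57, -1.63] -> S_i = Random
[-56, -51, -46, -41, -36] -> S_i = -56 + 5*i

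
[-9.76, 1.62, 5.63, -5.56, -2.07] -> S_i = Random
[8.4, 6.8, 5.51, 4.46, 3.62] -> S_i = 8.40*0.81^i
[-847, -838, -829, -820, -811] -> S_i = -847 + 9*i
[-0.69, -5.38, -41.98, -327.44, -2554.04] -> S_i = -0.69*7.80^i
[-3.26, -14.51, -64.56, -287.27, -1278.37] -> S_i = -3.26*4.45^i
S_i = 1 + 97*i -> [1, 98, 195, 292, 389]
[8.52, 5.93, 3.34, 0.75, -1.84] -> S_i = 8.52 + -2.59*i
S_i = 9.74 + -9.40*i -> [9.74, 0.34, -9.06, -18.46, -27.86]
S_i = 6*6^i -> [6, 36, 216, 1296, 7776]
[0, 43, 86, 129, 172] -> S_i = 0 + 43*i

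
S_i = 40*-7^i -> [40, -280, 1960, -13720, 96040]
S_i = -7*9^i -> [-7, -63, -567, -5103, -45927]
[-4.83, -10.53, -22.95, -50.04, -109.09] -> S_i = -4.83*2.18^i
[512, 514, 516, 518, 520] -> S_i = 512 + 2*i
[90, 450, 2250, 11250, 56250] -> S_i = 90*5^i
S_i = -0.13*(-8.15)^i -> [-0.13, 1.06, -8.63, 70.37, -573.55]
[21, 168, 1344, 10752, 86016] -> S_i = 21*8^i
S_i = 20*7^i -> [20, 140, 980, 6860, 48020]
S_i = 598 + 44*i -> [598, 642, 686, 730, 774]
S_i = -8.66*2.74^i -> [-8.66, -23.73, -65.02, -178.14, -488.11]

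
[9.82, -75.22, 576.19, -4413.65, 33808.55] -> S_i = 9.82*(-7.66)^i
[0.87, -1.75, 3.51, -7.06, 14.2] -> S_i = 0.87*(-2.01)^i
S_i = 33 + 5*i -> [33, 38, 43, 48, 53]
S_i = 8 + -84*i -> [8, -76, -160, -244, -328]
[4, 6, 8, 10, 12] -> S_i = 4 + 2*i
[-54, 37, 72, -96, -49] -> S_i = Random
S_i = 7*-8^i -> [7, -56, 448, -3584, 28672]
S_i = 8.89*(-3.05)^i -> [8.89, -27.11, 82.7, -252.23, 769.31]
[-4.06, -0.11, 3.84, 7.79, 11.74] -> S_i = -4.06 + 3.95*i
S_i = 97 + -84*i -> [97, 13, -71, -155, -239]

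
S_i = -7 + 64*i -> [-7, 57, 121, 185, 249]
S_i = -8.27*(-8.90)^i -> [-8.27, 73.6, -655.07, 5830.09, -51887.83]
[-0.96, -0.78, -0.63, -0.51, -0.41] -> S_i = -0.96*0.81^i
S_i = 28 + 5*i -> [28, 33, 38, 43, 48]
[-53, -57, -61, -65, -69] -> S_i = -53 + -4*i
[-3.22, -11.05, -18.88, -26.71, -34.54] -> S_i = -3.22 + -7.83*i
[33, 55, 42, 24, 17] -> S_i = Random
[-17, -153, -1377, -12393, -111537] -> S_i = -17*9^i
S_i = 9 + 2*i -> [9, 11, 13, 15, 17]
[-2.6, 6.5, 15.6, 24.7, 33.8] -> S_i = -2.60 + 9.10*i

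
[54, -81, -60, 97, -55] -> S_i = Random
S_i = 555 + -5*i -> [555, 550, 545, 540, 535]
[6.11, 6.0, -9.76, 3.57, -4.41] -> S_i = Random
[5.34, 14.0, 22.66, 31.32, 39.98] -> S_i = 5.34 + 8.66*i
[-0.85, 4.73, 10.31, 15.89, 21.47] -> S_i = -0.85 + 5.58*i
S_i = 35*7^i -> [35, 245, 1715, 12005, 84035]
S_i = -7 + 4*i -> [-7, -3, 1, 5, 9]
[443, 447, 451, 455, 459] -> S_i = 443 + 4*i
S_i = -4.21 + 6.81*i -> [-4.21, 2.6, 9.41, 16.22, 23.03]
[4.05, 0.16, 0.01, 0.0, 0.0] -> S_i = 4.05*0.04^i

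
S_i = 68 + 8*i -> [68, 76, 84, 92, 100]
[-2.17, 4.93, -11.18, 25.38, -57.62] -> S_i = -2.17*(-2.27)^i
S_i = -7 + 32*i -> [-7, 25, 57, 89, 121]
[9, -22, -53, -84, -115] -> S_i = 9 + -31*i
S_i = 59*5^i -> [59, 295, 1475, 7375, 36875]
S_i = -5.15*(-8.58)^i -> [-5.15, 44.19, -379.12, 3252.89, -27909.78]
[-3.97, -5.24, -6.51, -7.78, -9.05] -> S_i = -3.97 + -1.27*i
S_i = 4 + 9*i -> [4, 13, 22, 31, 40]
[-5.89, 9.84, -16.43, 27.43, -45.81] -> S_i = -5.89*(-1.67)^i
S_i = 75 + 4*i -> [75, 79, 83, 87, 91]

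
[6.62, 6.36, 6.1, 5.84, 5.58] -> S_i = 6.62 + -0.26*i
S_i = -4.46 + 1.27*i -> [-4.46, -3.19, -1.92, -0.65, 0.62]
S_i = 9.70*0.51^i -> [9.7, 4.95, 2.52, 1.29, 0.66]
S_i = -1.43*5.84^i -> [-1.43, -8.35, -48.77, -284.82, -1663.36]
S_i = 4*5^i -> [4, 20, 100, 500, 2500]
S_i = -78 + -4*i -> [-78, -82, -86, -90, -94]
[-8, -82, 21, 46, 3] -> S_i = Random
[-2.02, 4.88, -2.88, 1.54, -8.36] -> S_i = Random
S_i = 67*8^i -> [67, 536, 4288, 34304, 274432]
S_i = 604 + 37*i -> [604, 641, 678, 715, 752]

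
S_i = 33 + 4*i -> [33, 37, 41, 45, 49]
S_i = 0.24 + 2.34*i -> [0.24, 2.58, 4.92, 7.26, 9.6]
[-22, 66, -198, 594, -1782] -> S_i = -22*-3^i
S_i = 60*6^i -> [60, 360, 2160, 12960, 77760]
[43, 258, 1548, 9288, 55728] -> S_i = 43*6^i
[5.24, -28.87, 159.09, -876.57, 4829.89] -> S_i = 5.24*(-5.51)^i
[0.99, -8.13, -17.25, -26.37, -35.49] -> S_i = 0.99 + -9.12*i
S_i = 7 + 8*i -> [7, 15, 23, 31, 39]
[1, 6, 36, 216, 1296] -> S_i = 1*6^i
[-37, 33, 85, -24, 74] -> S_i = Random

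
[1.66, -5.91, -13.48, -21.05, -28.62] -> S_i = 1.66 + -7.57*i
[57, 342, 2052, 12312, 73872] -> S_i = 57*6^i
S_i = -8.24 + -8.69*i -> [-8.24, -16.93, -25.62, -34.31, -43.0]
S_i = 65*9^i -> [65, 585, 5265, 47385, 426465]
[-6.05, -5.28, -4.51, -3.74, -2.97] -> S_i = -6.05 + 0.77*i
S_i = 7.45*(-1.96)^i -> [7.45, -14.6, 28.62, -56.1, 109.95]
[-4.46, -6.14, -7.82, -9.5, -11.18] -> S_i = -4.46 + -1.68*i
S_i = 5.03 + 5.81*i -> [5.03, 10.84, 16.65, 22.46, 28.27]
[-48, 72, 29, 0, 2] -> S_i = Random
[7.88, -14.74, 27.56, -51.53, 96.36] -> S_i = 7.88*(-1.87)^i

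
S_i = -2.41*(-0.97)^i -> [-2.41, 2.34, -2.27, 2.2, -2.13]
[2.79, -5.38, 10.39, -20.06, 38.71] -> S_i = 2.79*(-1.93)^i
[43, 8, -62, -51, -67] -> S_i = Random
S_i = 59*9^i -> [59, 531, 4779, 43011, 387099]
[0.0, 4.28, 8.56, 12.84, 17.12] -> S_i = 0.00 + 4.28*i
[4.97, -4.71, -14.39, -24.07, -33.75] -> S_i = 4.97 + -9.68*i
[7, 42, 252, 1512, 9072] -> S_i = 7*6^i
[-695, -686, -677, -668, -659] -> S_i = -695 + 9*i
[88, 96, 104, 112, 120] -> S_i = 88 + 8*i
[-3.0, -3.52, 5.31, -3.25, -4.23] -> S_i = Random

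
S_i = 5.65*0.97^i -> [5.65, 5.48, 5.32, 5.16, 5.0]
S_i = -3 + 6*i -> [-3, 3, 9, 15, 21]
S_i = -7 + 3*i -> [-7, -4, -1, 2, 5]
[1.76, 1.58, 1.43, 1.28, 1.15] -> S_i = 1.76*0.90^i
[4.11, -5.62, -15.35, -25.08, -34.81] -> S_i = 4.11 + -9.73*i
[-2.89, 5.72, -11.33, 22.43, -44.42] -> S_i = -2.89*(-1.98)^i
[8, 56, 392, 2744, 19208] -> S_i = 8*7^i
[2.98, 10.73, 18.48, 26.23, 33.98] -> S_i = 2.98 + 7.75*i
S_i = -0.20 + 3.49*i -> [-0.2, 3.29, 6.78, 10.27, 13.76]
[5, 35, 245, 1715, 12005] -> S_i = 5*7^i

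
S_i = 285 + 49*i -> [285, 334, 383, 432, 481]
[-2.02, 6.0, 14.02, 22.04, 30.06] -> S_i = -2.02 + 8.02*i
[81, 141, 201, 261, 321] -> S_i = 81 + 60*i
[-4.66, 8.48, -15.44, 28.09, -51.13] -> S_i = -4.66*(-1.82)^i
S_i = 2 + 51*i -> [2, 53, 104, 155, 206]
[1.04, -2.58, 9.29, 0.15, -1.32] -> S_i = Random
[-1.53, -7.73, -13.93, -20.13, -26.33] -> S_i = -1.53 + -6.20*i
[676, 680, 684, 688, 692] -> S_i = 676 + 4*i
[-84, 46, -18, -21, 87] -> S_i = Random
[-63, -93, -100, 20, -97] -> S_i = Random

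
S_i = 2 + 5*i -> [2, 7, 12, 17, 22]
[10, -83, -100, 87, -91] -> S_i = Random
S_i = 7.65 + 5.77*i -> [7.65, 13.42, 19.19, 24.96, 30.73]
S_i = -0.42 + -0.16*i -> [-0.42, -0.58, -0.74, -0.9, -1.06]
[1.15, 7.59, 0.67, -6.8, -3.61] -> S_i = Random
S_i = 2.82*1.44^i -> [2.82, 4.06, 5.85, 8.42, 12.13]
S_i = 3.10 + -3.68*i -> [3.1, -0.58, -4.26, -7.94, -11.62]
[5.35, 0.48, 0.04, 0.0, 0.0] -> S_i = 5.35*0.09^i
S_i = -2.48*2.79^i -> [-2.48, -6.92, -19.3, -53.86, -150.27]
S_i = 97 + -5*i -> [97, 92, 87, 82, 77]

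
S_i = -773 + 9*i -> [-773, -764, -755, -746, -737]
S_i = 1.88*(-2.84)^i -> [1.88, -5.34, 15.16, -43.06, 122.3]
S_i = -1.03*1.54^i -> [-1.03, -1.59, -2.44, -3.76, -5.79]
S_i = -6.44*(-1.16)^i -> [-6.44, 7.47, -8.67, 10.05, -11.66]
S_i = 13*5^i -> [13, 65, 325, 1625, 8125]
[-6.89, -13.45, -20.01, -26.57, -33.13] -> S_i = -6.89 + -6.56*i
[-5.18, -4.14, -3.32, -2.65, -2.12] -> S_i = -5.18*0.80^i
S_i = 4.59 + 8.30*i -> [4.59, 12.89, 21.19, 29.49, 37.79]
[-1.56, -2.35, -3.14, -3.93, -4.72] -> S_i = -1.56 + -0.79*i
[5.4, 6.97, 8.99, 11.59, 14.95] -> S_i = 5.40*1.29^i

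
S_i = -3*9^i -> [-3, -27, -243, -2187, -19683]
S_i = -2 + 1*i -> [-2, -1, 0, 1, 2]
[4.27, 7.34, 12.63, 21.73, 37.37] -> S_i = 4.27*1.72^i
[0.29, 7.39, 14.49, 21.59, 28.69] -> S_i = 0.29 + 7.10*i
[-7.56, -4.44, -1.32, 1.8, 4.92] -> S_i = -7.56 + 3.12*i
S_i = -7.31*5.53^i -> [-7.31, -40.42, -223.55, -1236.21, -6836.25]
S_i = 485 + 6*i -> [485, 491, 497, 503, 509]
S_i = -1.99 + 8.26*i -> [-1.99, 6.27, 14.53, 22.79, 31.05]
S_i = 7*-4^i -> [7, -28, 112, -448, 1792]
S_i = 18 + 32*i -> [18, 50, 82, 114, 146]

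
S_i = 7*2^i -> [7, 14, 28, 56, 112]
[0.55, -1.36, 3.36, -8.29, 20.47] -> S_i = 0.55*(-2.47)^i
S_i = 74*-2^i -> [74, -148, 296, -592, 1184]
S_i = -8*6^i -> [-8, -48, -288, -1728, -10368]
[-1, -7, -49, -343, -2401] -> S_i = -1*7^i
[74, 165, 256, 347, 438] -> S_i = 74 + 91*i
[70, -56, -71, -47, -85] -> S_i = Random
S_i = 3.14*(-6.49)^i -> [3.14, -20.38, 132.26, -858.35, 5570.68]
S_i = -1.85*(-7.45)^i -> [-1.85, 13.78, -102.68, 764.96, -5698.98]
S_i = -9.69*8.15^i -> [-9.69, -78.97, -643.63, -5245.62, -42751.78]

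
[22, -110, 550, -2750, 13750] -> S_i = 22*-5^i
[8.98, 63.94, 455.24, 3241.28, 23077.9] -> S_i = 8.98*7.12^i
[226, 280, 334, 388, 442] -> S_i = 226 + 54*i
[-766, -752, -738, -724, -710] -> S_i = -766 + 14*i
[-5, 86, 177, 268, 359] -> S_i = -5 + 91*i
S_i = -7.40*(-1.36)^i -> [-7.4, 10.06, -13.69, 18.61, -25.32]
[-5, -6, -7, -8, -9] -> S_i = -5 + -1*i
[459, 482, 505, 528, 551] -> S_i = 459 + 23*i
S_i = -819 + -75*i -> [-819, -894, -969, -1044, -1119]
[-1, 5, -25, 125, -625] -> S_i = -1*-5^i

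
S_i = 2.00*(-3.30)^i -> [2.0, -6.6, 21.78, -71.87, 237.18]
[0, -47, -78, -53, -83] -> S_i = Random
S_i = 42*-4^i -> [42, -168, 672, -2688, 10752]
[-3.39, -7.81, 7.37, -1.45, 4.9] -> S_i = Random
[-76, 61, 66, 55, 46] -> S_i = Random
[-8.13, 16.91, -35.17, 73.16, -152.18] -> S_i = -8.13*(-2.08)^i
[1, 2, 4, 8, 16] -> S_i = 1*2^i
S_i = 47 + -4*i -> [47, 43, 39, 35, 31]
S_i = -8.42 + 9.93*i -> [-8.42, 1.51, 11.44, 21.37, 31.3]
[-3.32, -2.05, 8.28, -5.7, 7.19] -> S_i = Random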